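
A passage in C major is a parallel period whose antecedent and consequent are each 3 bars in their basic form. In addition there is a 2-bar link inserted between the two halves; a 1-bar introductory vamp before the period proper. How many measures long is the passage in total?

9 measures

Basic parallel period: 3 + 3 = 6 bars.
6 (basic form) + 2 (link) + 1 (introduction) = 9.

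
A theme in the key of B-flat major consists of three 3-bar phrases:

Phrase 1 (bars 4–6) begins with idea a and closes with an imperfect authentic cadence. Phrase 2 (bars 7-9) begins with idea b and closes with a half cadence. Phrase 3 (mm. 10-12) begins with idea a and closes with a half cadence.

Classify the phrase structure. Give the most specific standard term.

phrase group

The final phrase closes with a half cadence, which is not stronger than the preceding half cadence; the 3 phrases lack an overall antecedent–consequent design and so form a phrase group.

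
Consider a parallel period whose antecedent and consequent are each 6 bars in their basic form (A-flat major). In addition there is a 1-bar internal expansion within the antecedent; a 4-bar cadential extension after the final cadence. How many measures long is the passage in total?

Basic parallel period: 6 + 6 = 12 bars.
12 (basic form) + 1 (internal expansion) + 4 (cadential extension) = 17.

17 measures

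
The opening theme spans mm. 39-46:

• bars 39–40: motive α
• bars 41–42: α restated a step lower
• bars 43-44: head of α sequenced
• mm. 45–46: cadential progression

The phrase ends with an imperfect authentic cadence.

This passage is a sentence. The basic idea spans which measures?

The presentation of a sentence is the basic idea (bars 39–40) plus its repetition (bars 41-42); the basic idea is therefore mm. 39-40.

measures 39–40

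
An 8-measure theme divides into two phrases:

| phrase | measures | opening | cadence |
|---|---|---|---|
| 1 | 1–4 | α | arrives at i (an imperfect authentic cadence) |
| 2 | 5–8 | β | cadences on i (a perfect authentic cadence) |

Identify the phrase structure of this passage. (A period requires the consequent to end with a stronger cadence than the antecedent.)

contrasting period

Phrase 1 ends with an imperfect authentic cadence (weaker) and phrase 2 with a perfect authentic cadence (stronger): antecedent + consequent = a period.
The two phrases open with different material (α / β), so the period is contrasting.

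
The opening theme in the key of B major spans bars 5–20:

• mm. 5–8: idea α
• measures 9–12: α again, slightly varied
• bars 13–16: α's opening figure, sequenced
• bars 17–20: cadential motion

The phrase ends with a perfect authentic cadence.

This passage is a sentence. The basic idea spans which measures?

measures 5–8

The presentation of a sentence is the basic idea (mm. 5–8) plus its repetition (mm. 9–12); the basic idea is therefore bars 5–8.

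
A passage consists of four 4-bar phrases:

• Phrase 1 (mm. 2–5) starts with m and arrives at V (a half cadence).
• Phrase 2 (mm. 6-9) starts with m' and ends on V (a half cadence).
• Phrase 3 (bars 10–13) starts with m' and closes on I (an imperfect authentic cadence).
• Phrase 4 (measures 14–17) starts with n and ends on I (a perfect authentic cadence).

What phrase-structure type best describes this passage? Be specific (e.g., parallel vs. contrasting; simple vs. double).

parallel double period

Four phrases in two halves: the first half (bars 2-9) ends with a half cadence, the second (mm. 10–17) with a perfect authentic cadence — a large antecedent–consequent pair, i.e. a double period.
Phrase 3 begins with the same material as phrase 1, making it parallel.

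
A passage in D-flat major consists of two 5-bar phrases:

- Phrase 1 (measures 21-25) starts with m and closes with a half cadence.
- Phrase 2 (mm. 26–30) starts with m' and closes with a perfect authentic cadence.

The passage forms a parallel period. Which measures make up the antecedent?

measures 21–25

The antecedent is the phrase ending with the weaker cadence (half cadence, phrase 1) and the consequent the one ending more conclusively (perfect authentic cadence, phrase 2); the antecedent is mm. 21–25.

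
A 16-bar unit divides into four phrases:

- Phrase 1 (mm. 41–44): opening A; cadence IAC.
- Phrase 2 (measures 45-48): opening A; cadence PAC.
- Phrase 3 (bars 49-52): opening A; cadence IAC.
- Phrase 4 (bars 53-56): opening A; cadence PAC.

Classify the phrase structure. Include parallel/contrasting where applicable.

The cadence pattern IAC–PAC–IAC–PAC is weak–strong twice, and phrases 3–4 restate phrases 1–2: a period heard twice, not a double period (which would end weakly at phrase 2).

repeated period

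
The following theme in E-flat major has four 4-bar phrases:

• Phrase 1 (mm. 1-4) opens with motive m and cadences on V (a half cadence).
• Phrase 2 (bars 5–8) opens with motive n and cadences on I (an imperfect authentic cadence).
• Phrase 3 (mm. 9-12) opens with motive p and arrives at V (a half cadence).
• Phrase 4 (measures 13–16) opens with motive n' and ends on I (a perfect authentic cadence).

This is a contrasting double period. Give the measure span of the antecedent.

measures 1–8

In a double period the first pair of phrases (ending imperfect authentic cadence) is the large antecedent and the second pair (ending perfect authentic cadence) is the large consequent; the antecedent is measures 1–8.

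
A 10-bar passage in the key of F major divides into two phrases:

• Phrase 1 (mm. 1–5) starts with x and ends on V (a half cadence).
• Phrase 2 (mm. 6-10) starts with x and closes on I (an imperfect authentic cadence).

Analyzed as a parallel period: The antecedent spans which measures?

The antecedent is the phrase ending with the weaker cadence (half cadence, phrase 1) and the consequent the one ending more conclusively (imperfect authentic cadence, phrase 2); the antecedent is measures 1–5.

measures 1–5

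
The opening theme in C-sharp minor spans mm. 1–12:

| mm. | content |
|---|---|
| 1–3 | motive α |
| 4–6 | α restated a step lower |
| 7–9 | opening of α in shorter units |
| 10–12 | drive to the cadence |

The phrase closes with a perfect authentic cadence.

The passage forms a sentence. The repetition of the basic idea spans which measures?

measures 4–6

The presentation of a sentence is the basic idea (measures 1-3) plus its repetition (mm. 4–6); the repetition of the basic idea is therefore mm. 4–6.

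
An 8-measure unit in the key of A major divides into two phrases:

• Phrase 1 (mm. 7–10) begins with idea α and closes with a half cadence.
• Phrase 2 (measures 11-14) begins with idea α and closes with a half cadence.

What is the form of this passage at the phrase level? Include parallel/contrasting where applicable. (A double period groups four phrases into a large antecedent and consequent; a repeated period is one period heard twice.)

repeated phrase

Both phrases have the same opening (α) and the same cadence (half cadence): the second is a restatement, not a consequent, so this is a repeated phrase rather than a period.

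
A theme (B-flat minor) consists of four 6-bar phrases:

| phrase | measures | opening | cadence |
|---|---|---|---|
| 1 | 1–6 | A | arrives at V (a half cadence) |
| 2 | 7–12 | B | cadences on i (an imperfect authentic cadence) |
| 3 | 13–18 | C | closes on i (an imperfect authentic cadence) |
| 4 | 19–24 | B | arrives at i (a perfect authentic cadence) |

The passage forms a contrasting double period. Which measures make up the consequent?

In a double period the four phrases pair into a large antecedent (phrases 1–2, ending imperfect authentic cadence) and a large consequent (phrases 3–4, ending perfect authentic cadence). The consequent spans bars 13–24.

measures 13–24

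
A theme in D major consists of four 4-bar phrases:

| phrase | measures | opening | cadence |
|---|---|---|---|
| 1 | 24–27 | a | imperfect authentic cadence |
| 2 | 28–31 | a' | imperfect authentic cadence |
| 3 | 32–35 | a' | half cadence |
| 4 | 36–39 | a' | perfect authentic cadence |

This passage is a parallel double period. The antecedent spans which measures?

measures 24–31

In a double period the four phrases pair into a large antecedent (phrases 1–2, ending imperfect authentic cadence) and a large consequent (phrases 3–4, ending perfect authentic cadence). The antecedent spans mm. 24–31.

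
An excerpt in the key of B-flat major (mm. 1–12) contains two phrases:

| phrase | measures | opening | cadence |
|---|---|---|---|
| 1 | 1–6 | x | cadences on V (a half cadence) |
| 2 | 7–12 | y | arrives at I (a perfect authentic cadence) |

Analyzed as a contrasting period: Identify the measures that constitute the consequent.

The antecedent is the phrase ending with the weaker cadence (half cadence, phrase 1) and the consequent the one ending more conclusively (perfect authentic cadence, phrase 2); the consequent is mm. 7-12.

measures 7–12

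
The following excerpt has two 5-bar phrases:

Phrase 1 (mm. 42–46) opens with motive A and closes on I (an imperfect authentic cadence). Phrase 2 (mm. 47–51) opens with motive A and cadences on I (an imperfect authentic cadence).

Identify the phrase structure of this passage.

repeated phrase

Both phrases have the same opening (A) and the same cadence (imperfect authentic cadence): the second is a restatement, not a consequent, so this is a repeated phrase rather than a period.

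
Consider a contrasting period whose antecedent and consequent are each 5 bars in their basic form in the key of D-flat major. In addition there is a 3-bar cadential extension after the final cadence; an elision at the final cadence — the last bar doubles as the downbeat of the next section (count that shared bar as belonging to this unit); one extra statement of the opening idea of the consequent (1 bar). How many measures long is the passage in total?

14 measures

Basic contrasting period: 5 + 5 = 10 bars.
10 (basic form) + 3 (cadential extension) + 1 (extra statement) = 14.
The elision shares a bar with the next section but does not change this unit's count.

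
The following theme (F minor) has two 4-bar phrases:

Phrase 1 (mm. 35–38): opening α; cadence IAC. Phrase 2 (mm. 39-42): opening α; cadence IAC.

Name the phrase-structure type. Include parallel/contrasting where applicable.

Both phrases have the same opening (α) and the same cadence (imperfect authentic cadence): the second is a restatement, not a consequent, so this is a repeated phrase rather than a period.

repeated phrase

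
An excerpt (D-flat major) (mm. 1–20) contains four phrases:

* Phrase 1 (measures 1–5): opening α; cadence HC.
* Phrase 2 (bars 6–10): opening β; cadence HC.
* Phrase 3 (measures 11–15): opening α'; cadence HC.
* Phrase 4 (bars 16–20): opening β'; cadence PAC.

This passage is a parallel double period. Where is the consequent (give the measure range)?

In a double period the four phrases pair into a large antecedent (phrases 1–2, ending half cadence) and a large consequent (phrases 3–4, ending perfect authentic cadence). The consequent spans measures 11–20.

measures 11–20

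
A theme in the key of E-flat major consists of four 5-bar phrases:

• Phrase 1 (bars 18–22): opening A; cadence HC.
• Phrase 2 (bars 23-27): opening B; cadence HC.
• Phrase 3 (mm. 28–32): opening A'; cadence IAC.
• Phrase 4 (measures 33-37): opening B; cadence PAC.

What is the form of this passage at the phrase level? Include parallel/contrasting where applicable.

Four phrases in two halves: the first half (mm. 18–27) ends with a half cadence, the second (mm. 28–37) with a perfect authentic cadence — a large antecedent–consequent pair, i.e. a double period.
Phrase 3 begins with the same material as phrase 1, making it parallel.

parallel double period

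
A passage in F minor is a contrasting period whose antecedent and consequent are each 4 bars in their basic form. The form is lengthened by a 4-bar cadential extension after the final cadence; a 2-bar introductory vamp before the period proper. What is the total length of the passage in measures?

14 measures

Basic contrasting period: 4 + 4 = 8 bars.
8 (basic form) + 4 (cadential extension) + 2 (introduction) = 14.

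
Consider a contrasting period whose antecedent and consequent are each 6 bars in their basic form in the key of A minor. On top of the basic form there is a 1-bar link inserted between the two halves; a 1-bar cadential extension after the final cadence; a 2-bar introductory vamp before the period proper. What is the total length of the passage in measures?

16 measures

Basic contrasting period: 6 + 6 = 12 bars.
12 (basic form) + 1 (link) + 1 (cadential extension) + 2 (introduction) = 16.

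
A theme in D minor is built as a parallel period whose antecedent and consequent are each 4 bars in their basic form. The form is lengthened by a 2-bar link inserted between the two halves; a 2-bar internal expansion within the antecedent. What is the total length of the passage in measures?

12 measures

Basic parallel period: 4 + 4 = 8 bars.
8 (basic form) + 2 (link) + 2 (internal expansion) = 12.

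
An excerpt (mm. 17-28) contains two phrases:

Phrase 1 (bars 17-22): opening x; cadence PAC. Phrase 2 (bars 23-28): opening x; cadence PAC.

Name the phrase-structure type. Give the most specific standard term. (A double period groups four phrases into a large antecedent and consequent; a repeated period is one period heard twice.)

repeated phrase

Both phrases have the same opening (x) and the same cadence (perfect authentic cadence): the second is a restatement, not a consequent, so this is a repeated phrase rather than a period.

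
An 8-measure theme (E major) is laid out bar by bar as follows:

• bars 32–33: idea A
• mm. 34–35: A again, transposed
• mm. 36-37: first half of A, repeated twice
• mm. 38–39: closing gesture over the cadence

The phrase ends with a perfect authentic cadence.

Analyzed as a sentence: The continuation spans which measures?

measures 36–39

After the presentation (mm. 32–35), the continuation covers the fragmentation through the cadence: measures 36–39.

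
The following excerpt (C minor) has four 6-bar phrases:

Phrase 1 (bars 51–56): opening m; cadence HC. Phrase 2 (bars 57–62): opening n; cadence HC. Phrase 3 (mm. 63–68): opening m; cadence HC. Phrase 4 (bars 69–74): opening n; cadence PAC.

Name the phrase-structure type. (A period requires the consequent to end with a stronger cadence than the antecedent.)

parallel double period

Four phrases in two halves: the first half (bars 51-62) ends with a half cadence, the second (mm. 63-74) with a perfect authentic cadence — a large antecedent–consequent pair, i.e. a double period.
Phrase 3 begins with the same material as phrase 1, making it parallel.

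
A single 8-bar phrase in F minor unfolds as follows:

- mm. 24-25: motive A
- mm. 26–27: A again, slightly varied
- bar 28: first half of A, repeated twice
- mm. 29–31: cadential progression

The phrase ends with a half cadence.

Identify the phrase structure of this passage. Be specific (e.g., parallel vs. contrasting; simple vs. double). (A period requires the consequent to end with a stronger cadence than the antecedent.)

sentence

Basic idea (bars 24–25) + its repetition (mm. 26–27) form the presentation; fragmentation and cadence (bars 28-31) form the continuation — the 8-bar whole is a sentence.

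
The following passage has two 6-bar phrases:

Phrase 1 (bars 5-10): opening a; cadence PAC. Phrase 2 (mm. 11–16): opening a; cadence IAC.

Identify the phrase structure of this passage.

The second phrase closes with an imperfect authentic cadence, which is not stronger than the first phrase's perfect authentic cadence; without a weak→strong cadential pair there is no antecedent–consequent relationship, so this is a phrase group rather than a period.

phrase group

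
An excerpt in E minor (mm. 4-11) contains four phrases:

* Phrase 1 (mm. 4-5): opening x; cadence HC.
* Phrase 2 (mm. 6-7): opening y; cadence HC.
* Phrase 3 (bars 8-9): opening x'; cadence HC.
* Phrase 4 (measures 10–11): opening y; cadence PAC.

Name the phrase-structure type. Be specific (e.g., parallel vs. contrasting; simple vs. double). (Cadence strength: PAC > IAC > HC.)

parallel double period

Four phrases in two halves: the first half (mm. 4-7) ends with a half cadence, the second (measures 8–11) with a perfect authentic cadence — a large antecedent–consequent pair, i.e. a double period.
Phrase 3 begins with the same material as phrase 1, making it parallel.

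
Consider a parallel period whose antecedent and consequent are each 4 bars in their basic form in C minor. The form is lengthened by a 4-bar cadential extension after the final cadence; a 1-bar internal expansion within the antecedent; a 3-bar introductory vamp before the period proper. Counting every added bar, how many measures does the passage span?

Basic parallel period: 4 + 4 = 8 bars.
8 (basic form) + 4 (cadential extension) + 1 (internal expansion) + 3 (introduction) = 16.

16 measures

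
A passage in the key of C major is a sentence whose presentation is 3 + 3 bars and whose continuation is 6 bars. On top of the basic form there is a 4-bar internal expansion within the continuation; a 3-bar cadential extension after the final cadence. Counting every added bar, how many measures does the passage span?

19 measures

Basic sentence: 3 + 3 + 6 = 12 bars.
12 (basic form) + 4 (internal expansion) + 3 (cadential extension) = 19.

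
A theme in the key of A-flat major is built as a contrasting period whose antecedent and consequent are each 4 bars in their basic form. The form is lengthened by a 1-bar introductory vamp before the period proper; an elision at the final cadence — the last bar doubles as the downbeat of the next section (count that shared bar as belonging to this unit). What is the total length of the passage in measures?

Basic contrasting period: 4 + 4 = 8 bars.
8 (basic form) + 1 (introduction) = 9.
The elision shares a bar with the next section but does not change this unit's count.

9 measures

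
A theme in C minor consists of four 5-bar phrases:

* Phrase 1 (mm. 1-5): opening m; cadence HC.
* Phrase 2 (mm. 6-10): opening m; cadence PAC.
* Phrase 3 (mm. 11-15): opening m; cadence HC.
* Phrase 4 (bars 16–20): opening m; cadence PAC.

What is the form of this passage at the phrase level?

The cadence pattern HC–PAC–HC–PAC is weak–strong twice, and phrases 3–4 restate phrases 1–2: a period heard twice, not a double period (which would end weakly at phrase 2).

repeated period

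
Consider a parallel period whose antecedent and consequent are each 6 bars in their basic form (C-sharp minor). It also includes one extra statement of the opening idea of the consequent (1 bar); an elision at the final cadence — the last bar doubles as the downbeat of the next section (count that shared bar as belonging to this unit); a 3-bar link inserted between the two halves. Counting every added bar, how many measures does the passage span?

16 measures

Basic parallel period: 6 + 6 = 12 bars.
12 (basic form) + 1 (extra statement) + 3 (link) = 16.
The elision shares a bar with the next section but does not change this unit's count.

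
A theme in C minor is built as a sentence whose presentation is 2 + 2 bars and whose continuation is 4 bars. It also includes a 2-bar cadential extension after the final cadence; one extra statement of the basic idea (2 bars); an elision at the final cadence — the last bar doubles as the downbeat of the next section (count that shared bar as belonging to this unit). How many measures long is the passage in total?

12 measures

Basic sentence: 2 + 2 + 4 = 8 bars.
8 (basic form) + 2 (cadential extension) + 2 (extra statement) = 12.
The elision shares a bar with the next section but does not change this unit's count.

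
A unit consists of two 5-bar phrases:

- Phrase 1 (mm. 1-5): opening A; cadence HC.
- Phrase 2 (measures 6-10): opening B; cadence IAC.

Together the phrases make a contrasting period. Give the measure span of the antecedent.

The phrase ending with the weaker cadence (half cadence) is the antecedent; the one ending more conclusively (imperfect authentic cadence) is the consequent. The antecedent is measures 1–5.

measures 1–5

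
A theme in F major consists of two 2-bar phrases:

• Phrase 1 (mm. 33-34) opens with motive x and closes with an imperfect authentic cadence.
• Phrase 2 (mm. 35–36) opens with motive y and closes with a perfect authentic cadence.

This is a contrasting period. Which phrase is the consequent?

phrase 2

The phrase ending with the weaker cadence (imperfect authentic cadence) is the antecedent; the one ending more conclusively (perfect authentic cadence) is the consequent. The consequent is phrase 2.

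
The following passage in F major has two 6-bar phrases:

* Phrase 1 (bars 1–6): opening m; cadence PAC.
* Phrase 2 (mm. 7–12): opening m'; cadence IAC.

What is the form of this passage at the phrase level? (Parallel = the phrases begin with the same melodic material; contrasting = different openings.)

phrase group

The second phrase closes with an imperfect authentic cadence, which is not stronger than the first phrase's perfect authentic cadence; without a weak→strong cadential pair there is no antecedent–consequent relationship, so this is a phrase group rather than a period.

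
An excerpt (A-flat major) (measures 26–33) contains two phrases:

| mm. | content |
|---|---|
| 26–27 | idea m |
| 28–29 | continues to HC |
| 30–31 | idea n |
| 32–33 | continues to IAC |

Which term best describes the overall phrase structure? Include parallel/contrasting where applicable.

Phrase 1 ends with a half cadence (weaker) and phrase 2 with an imperfect authentic cadence (stronger): antecedent + consequent = a period.
The two phrases open with different material (m / n), so the period is contrasting.

contrasting period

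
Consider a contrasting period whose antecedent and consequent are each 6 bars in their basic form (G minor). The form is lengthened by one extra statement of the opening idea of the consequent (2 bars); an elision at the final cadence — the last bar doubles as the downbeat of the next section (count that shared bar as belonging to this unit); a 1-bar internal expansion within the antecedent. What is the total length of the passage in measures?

Basic contrasting period: 6 + 6 = 12 bars.
12 (basic form) + 2 (extra statement) + 1 (internal expansion) = 15.
The elision shares a bar with the next section but does not change this unit's count.

15 measures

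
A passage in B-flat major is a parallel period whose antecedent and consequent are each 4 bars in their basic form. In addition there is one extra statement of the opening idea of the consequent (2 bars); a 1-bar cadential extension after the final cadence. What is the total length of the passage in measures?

11 measures

Basic parallel period: 4 + 4 = 8 bars.
8 (basic form) + 2 (extra statement) + 1 (cadential extension) = 11.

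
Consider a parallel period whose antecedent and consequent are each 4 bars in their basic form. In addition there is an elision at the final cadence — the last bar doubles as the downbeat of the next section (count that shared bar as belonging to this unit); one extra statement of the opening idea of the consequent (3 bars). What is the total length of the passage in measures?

11 measures

Basic parallel period: 4 + 4 = 8 bars.
8 (basic form) + 3 (extra statement) = 11.
The elision shares a bar with the next section but does not change this unit's count.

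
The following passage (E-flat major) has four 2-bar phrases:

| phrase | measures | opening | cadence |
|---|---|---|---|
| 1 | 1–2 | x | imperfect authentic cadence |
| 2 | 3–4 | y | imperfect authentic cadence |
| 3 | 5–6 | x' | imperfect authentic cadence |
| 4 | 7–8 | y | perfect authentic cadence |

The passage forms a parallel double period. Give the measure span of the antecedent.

measures 1–4

In a double period the four phrases pair into a large antecedent (phrases 1–2, ending imperfect authentic cadence) and a large consequent (phrases 3–4, ending perfect authentic cadence). The antecedent spans measures 1–4.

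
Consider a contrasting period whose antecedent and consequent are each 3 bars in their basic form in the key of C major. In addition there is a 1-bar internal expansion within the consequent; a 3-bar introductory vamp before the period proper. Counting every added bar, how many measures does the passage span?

Basic contrasting period: 3 + 3 = 6 bars.
6 (basic form) + 1 (internal expansion) + 3 (introduction) = 10.

10 measures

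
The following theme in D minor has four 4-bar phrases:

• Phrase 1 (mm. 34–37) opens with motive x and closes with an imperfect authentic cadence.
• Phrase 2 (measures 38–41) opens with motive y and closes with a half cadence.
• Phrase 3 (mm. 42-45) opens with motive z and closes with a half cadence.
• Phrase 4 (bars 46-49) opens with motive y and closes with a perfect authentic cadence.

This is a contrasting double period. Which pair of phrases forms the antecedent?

phrases 1 and 2

In a double period the first pair of phrases (ending half cadence) is the large antecedent and the second pair (ending perfect authentic cadence) is the large consequent; the antecedent is phrases 1 and 2.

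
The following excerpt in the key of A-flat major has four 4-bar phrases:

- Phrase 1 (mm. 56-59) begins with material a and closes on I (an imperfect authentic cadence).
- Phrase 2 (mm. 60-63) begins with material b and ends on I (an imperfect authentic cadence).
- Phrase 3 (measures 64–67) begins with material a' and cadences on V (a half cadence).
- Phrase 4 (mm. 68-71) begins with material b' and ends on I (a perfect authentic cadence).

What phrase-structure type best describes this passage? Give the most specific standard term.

Four phrases in two halves: the first half (measures 56–63) ends with an imperfect authentic cadence, the second (mm. 64-71) with a perfect authentic cadence — a large antecedent–consequent pair, i.e. a double period.
Phrase 3 begins with the same material as phrase 1, making it parallel.

parallel double period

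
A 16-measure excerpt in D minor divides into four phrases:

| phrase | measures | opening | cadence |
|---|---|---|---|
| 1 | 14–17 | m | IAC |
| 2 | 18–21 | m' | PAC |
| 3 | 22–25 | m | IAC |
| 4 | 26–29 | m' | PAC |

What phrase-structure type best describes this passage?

The cadence pattern IAC–PAC–IAC–PAC is weak–strong twice, and phrases 3–4 restate phrases 1–2: a period heard twice, not a double period (which would end weakly at phrase 2).

repeated period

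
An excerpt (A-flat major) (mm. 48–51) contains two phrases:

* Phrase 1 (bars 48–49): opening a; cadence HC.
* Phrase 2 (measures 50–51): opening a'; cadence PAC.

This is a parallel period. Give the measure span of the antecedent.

The phrase ending with the weaker cadence (half cadence) is the antecedent; the one ending more conclusively (perfect authentic cadence) is the consequent. The antecedent is measures 48–49.

measures 48–49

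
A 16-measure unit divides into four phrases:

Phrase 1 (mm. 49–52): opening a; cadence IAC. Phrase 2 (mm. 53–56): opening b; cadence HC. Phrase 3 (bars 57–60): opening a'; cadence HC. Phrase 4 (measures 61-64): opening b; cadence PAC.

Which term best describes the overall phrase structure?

parallel double period

Four phrases in two halves: the first half (mm. 49–56) ends with a half cadence, the second (mm. 57–64) with a perfect authentic cadence — a large antecedent–consequent pair, i.e. a double period.
Phrase 3 begins with the same material as phrase 1, making it parallel.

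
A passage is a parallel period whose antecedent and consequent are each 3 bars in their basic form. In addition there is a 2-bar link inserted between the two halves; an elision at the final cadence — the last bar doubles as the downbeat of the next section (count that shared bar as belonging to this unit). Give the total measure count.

8 measures

Basic parallel period: 3 + 3 = 6 bars.
6 (basic form) + 2 (link) = 8.
The elision shares a bar with the next section but does not change this unit's count.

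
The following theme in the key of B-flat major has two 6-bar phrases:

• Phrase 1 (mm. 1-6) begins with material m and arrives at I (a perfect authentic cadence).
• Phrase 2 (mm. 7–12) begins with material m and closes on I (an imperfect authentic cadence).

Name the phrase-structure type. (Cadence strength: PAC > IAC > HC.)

The second phrase closes with an imperfect authentic cadence, which is not stronger than the first phrase's perfect authentic cadence; without a weak→strong cadential pair there is no antecedent–consequent relationship, so this is a phrase group rather than a period.

phrase group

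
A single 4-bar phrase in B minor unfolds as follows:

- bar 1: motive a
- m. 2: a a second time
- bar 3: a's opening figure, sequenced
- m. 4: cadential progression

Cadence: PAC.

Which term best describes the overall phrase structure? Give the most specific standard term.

sentence

Basic idea (m. 1) + its repetition (bar 2) form the presentation; fragmentation and cadence (measures 3–4) form the continuation — the 4-bar whole is a sentence.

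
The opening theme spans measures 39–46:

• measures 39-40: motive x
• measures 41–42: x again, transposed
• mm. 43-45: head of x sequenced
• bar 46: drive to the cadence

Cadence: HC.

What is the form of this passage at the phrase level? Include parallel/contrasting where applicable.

Basic idea (mm. 39–40) + its repetition (mm. 41–42) form the presentation; fragmentation and cadence (bars 43–46) form the continuation — the 8-bar whole is a sentence.

sentence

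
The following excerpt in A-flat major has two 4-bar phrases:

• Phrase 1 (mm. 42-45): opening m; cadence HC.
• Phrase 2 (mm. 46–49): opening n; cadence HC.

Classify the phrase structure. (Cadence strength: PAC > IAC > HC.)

The second phrase closes with a half cadence, which is not stronger than the first phrase's half cadence; without a weak→strong cadential pair there is no antecedent–consequent relationship, so this is a phrase group rather than a period.

phrase group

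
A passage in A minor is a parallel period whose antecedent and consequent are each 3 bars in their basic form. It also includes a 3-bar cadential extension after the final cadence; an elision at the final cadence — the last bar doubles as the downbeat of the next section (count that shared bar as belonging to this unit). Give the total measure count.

Basic parallel period: 3 + 3 = 6 bars.
6 (basic form) + 3 (cadential extension) = 9.
The elision shares a bar with the next section but does not change this unit's count.

9 measures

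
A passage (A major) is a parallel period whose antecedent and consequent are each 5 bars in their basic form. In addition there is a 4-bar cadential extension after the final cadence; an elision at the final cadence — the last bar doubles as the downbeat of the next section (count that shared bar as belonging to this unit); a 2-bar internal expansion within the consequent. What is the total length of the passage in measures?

16 measures

Basic parallel period: 5 + 5 = 10 bars.
10 (basic form) + 4 (cadential extension) + 2 (internal expansion) = 16.
The elision shares a bar with the next section but does not change this unit's count.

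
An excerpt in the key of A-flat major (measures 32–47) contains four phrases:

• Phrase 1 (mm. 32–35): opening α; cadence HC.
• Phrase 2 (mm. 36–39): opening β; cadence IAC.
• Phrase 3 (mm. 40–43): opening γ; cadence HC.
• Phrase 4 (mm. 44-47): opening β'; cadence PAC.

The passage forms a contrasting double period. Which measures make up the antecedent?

In a double period the first pair of phrases (ending imperfect authentic cadence) is the large antecedent and the second pair (ending perfect authentic cadence) is the large consequent; the antecedent is measures 32–39.

measures 32–39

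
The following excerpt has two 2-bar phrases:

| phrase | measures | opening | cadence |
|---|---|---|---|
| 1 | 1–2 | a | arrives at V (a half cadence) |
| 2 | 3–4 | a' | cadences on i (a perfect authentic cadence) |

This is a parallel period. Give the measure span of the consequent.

measures 3–4

The phrase ending with the weaker cadence (half cadence) is the antecedent; the one ending more conclusively (perfect authentic cadence) is the consequent. The consequent is measures 3–4.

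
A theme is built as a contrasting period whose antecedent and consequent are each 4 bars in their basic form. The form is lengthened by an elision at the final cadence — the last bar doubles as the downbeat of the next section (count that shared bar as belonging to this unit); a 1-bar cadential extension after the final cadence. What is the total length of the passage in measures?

9 measures

Basic contrasting period: 4 + 4 = 8 bars.
8 (basic form) + 1 (cadential extension) = 9.
The elision shares a bar with the next section but does not change this unit's count.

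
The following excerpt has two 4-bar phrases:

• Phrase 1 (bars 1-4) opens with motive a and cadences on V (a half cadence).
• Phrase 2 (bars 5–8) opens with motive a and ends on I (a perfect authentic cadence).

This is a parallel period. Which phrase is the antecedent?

phrase 1

The phrase ending with the weaker cadence (half cadence) is the antecedent; the one ending more conclusively (perfect authentic cadence) is the consequent. The antecedent is phrase 1.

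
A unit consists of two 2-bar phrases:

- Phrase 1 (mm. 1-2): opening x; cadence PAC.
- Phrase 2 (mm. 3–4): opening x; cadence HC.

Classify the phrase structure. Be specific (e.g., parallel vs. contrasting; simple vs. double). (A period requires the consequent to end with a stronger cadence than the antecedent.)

phrase group

The second phrase closes with a half cadence, which is not stronger than the first phrase's perfect authentic cadence; without a weak→strong cadential pair there is no antecedent–consequent relationship, so this is a phrase group rather than a period.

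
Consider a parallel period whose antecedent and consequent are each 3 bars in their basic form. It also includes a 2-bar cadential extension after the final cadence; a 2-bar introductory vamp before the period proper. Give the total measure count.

Basic parallel period: 3 + 3 = 6 bars.
6 (basic form) + 2 (cadential extension) + 2 (introduction) = 10.

10 measures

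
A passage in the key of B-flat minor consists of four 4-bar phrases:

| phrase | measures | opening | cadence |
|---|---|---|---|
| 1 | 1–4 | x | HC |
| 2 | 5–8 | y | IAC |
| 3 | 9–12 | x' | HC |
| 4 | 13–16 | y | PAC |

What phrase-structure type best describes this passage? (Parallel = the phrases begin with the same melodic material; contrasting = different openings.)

parallel double period

Four phrases in two halves: the first half (mm. 1-8) ends with an imperfect authentic cadence, the second (bars 9–16) with a perfect authentic cadence — a large antecedent–consequent pair, i.e. a double period.
Phrase 3 begins with the same material as phrase 1, making it parallel.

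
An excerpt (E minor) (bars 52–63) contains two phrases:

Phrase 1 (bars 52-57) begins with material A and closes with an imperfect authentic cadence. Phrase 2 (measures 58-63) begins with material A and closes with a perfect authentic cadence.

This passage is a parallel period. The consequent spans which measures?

The antecedent is the phrase ending with the weaker cadence (imperfect authentic cadence, phrase 1) and the consequent the one ending more conclusively (perfect authentic cadence, phrase 2); the consequent is measures 58–63.

measures 58–63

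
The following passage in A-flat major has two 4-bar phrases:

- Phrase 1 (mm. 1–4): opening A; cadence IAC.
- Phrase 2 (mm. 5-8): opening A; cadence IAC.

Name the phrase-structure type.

repeated phrase

Both phrases have the same opening (A) and the same cadence (imperfect authentic cadence): the second is a restatement, not a consequent, so this is a repeated phrase rather than a period.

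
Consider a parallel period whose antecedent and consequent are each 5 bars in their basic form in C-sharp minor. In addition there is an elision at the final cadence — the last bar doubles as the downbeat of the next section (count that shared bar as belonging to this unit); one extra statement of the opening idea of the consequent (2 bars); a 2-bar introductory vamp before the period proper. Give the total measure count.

Basic parallel period: 5 + 5 = 10 bars.
10 (basic form) + 2 (extra statement) + 2 (introduction) = 14.
The elision shares a bar with the next section but does not change this unit's count.

14 measures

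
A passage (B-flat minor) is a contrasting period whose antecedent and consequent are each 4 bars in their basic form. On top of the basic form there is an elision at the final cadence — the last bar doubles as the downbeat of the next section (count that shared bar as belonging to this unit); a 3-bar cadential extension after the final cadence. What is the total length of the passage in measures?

11 measures

Basic contrasting period: 4 + 4 = 8 bars.
8 (basic form) + 3 (cadential extension) = 11.
The elision shares a bar with the next section but does not change this unit's count.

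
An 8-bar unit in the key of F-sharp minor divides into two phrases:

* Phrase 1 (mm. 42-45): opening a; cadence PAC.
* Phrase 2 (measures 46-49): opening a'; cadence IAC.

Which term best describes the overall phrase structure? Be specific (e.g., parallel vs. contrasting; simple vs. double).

The second phrase closes with an imperfect authentic cadence, which is not stronger than the first phrase's perfect authentic cadence; without a weak→strong cadential pair there is no antecedent–consequent relationship, so this is a phrase group rather than a period.

phrase group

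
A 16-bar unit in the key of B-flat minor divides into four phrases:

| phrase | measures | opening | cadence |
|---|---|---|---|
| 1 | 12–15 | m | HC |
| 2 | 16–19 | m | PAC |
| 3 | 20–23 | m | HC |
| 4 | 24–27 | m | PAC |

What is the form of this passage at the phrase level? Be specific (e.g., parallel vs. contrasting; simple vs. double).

repeated period

The cadence pattern HC–PAC–HC–PAC is weak–strong twice, and phrases 3–4 restate phrases 1–2: a period heard twice, not a double period (which would end weakly at phrase 2).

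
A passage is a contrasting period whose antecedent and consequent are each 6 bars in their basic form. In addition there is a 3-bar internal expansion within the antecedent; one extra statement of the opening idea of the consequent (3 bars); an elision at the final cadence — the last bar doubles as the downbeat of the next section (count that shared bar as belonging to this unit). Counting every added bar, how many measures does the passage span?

Basic contrasting period: 6 + 6 = 12 bars.
12 (basic form) + 3 (internal expansion) + 3 (extra statement) = 18.
The elision shares a bar with the next section but does not change this unit's count.

18 measures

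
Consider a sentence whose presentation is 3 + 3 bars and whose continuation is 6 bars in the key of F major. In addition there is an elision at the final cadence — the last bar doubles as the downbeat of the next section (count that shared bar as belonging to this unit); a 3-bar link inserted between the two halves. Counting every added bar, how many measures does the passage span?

15 measures

Basic sentence: 3 + 3 + 6 = 12 bars.
12 (basic form) + 3 (link) = 15.
The elision shares a bar with the next section but does not change this unit's count.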